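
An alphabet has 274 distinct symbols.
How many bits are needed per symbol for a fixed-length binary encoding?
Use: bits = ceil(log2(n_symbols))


log2(274) = 8.098
Bracket: 2^8 = 256 < 274 <= 2^9 = 512
So ceil(log2(274)) = 9

bits = ceil(log2(274)) = ceil(8.098) = 9 bits


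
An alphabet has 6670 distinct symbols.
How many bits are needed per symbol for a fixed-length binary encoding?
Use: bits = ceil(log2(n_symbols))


log2(6670) = 12.7035
Bracket: 2^12 = 4096 < 6670 <= 2^13 = 8192
So ceil(log2(6670)) = 13

bits = ceil(log2(6670)) = ceil(12.7035) = 13 bits


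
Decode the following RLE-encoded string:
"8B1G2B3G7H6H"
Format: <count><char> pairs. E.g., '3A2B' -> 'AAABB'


Expanding each <count><char> pair:
  8B -> 'BBBBBBBB'
  1G -> 'G'
  2B -> 'BB'
  3G -> 'GGG'
  7H -> 'HHHHHHH'
  6H -> 'HHHHHH'

Decoded = BBBBBBBBGBBGGGHHHHHHHHHHHHH


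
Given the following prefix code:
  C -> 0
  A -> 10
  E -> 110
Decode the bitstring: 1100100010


Decoding step by step:
Bits 110 -> E
Bits 0 -> C
Bits 10 -> A
Bits 0 -> C
Bits 0 -> C
Bits 10 -> A


Decoded message: ECACCA


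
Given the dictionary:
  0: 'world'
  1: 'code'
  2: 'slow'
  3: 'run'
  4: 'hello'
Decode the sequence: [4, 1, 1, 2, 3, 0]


Look up each index in the dictionary:
  4 -> 'hello'
  1 -> 'code'
  1 -> 'code'
  2 -> 'slow'
  3 -> 'run'
  0 -> 'world'

Decoded: "hello code code slow run world"


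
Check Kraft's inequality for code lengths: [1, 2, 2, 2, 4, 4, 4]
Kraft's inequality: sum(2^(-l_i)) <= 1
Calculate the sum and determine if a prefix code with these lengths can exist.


Sum = 2^(-1) + 2^(-2) + 2^(-2) + 2^(-2) + 2^(-4) + 2^(-4) + 2^(-4)
    = 0.5 + 0.25 + 0.25 + 0.25 + 0.0625 + 0.0625 + 0.0625
    = 23/16 = 1.4375
Since 1.4375 > 1, Kraft's inequality is NOT satisfied.
A prefix code with these lengths CANNOT exist.

Kraft sum = 1.4375. Not satisfied.


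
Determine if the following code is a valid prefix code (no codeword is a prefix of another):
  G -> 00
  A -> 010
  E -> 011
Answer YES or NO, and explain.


Checking each pair (does one codeword prefix another?):
  G='00' vs A='010': no prefix
  G='00' vs E='011': no prefix
  A='010' vs G='00': no prefix
  A='010' vs E='011': no prefix
  E='011' vs G='00': no prefix
  E='011' vs A='010': no prefix
No violation found over all pairs.

YES -- this is a valid prefix code. No codeword is a prefix of any other codeword.


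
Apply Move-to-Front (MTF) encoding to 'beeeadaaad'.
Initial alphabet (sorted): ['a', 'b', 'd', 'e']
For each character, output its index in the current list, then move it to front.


MTF encoding:
'b': index 1 in ['a', 'b', 'd', 'e'] -> ['b', 'a', 'd', 'e']
'e': index 3 in ['b', 'a', 'd', 'e'] -> ['e', 'b', 'a', 'd']
'e': index 0 in ['e', 'b', 'a', 'd'] -> ['e', 'b', 'a', 'd']
'e': index 0 in ['e', 'b', 'a', 'd'] -> ['e', 'b', 'a', 'd']
'a': index 2 in ['e', 'b', 'a', 'd'] -> ['a', 'e', 'b', 'd']
'd': index 3 in ['a', 'e', 'b', 'd'] -> ['d', 'a', 'e', 'b']
'a': index 1 in ['d', 'a', 'e', 'b'] -> ['a', 'd', 'e', 'b']
'a': index 0 in ['a', 'd', 'e', 'b'] -> ['a', 'd', 'e', 'b']
'a': index 0 in ['a', 'd', 'e', 'b'] -> ['a', 'd', 'e', 'b']
'd': index 1 in ['a', 'd', 'e', 'b'] -> ['d', 'a', 'e', 'b']


Output: [1, 3, 0, 0, 2, 3, 1, 0, 0, 1]


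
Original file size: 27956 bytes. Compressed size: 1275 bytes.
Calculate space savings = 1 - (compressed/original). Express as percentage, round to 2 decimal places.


ratio = compressed/original = 1275/27956 = 0.045607
savings = 1 - ratio = 1 - 0.045607 = 0.954393
as a percentage: 0.954393 * 100 = 95.44%

Space savings = 1 - 1275/27956 = 95.44%


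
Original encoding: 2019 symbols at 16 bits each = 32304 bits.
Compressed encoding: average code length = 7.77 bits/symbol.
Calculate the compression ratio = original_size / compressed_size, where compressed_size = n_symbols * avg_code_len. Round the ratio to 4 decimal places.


original_size = n_symbols * orig_bits = 2019 * 16 = 32304 bits
compressed_size = n_symbols * avg_code_len = 2019 * 7.77 = 15687.63 bits
ratio = original_size / compressed_size = 32304 / 15687.63 = 2.0592

Compression ratio = 2.0592


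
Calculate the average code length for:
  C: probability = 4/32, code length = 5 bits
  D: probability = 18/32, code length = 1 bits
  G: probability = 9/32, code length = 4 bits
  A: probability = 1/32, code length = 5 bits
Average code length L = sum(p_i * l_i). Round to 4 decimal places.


Weighted contributions p_i * l_i:
  C: (4/32) * 5 = 20/32
  D: (18/32) * 1 = 18/32
  G: (9/32) * 4 = 36/32
  A: (1/32) * 5 = 5/32
Sum = (20 + 18 + 36 + 5)/32 = 79/32

L = 79/32 = 2.4688 bits/symbol


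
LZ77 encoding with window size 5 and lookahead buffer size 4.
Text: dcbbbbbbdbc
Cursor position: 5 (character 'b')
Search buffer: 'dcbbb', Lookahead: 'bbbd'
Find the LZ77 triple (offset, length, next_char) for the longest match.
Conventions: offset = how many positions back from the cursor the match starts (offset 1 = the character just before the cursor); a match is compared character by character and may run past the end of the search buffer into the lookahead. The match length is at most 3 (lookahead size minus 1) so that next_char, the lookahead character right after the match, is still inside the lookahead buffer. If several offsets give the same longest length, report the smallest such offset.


Try each offset into the search buffer:
  offset=1 (pos 4, char 'b'): match length 3
  offset=2 (pos 3, char 'b'): match length 3
  offset=3 (pos 2, char 'b'): match length 3
  offset=4 (pos 1, char 'c'): match length 0
  offset=5 (pos 0, char 'd'): match length 0
Longest match has length 3, found at offsets 1, 2, 3; take the smallest, offset 1.
next_char = character at position 5 + 3 = 8 -> 'd'

Best match: offset=1, length=3 (matching 'bbb' starting at position 4)
LZ77 triple: (1, 3, 'd')


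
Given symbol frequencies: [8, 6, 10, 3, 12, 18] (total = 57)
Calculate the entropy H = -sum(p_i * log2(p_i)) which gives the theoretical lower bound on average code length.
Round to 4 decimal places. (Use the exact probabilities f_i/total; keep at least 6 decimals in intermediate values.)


Per-symbol terms -p_i * log2(p_i) with p_i = f_i/57:
  p = 8/57 = 0.140351: log2(p) = -2.832890, -p*log2(p) = 0.397599
  p = 6/57 = 0.105263: log2(p) = -3.247928, -p*log2(p) = 0.341887
  p = 10/57 = 0.175439: log2(p) = -2.510962, -p*log2(p) = 0.440520
  p = 3/57 = 0.052632: log2(p) = -4.247928, -p*log2(p) = 0.223575
  p = 12/57 = 0.210526: log2(p) = -2.247928, -p*log2(p) = 0.473248
  p = 18/57 = 0.315789: log2(p) = -1.662965, -p*log2(p) = 0.525147
H = 0.397599 + 0.341887 + 0.440520 + 0.223575 + 0.473248 + 0.525147 = 2.401976

H = 2.402 bits/symbol


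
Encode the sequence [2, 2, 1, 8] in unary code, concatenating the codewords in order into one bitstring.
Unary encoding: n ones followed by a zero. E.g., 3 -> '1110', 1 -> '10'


Encode each number as n ones followed by a terminating 0:
  2 -> 110 (3 bits)
  2 -> 110 (3 bits)
  1 -> 10 (2 bits)
  8 -> 111111110 (9 bits)
Total length = 3 + 3 + 2 + 9 = 17 bits.

Unary([2, 2, 1, 8]) = 11011010111111110 (17 bits)


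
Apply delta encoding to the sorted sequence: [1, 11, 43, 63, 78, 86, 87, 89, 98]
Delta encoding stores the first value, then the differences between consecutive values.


First value: 1
Deltas:
  11 - 1 = 10
  43 - 11 = 32
  63 - 43 = 20
  78 - 63 = 15
  86 - 78 = 8
  87 - 86 = 1
  89 - 87 = 2
  98 - 89 = 9


Delta encoded: [1, 10, 32, 20, 15, 8, 1, 2, 9]


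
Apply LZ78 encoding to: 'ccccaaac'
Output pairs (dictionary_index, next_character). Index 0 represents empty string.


LZ78 encoding steps:
Dictionary: {0: ''}
Step 1: w='' (idx 0), next='c' -> output (0, 'c'), add 'c' as idx 1
Step 2: w='c' (idx 1), next='c' -> output (1, 'c'), add 'cc' as idx 2
Step 3: w='c' (idx 1), next='a' -> output (1, 'a'), add 'ca' as idx 3
Step 4: w='' (idx 0), next='a' -> output (0, 'a'), add 'a' as idx 4
Step 5: w='a' (idx 4), next='c' -> output (4, 'c'), add 'ac' as idx 5


Encoded: [(0, 'c'), (1, 'c'), (1, 'a'), (0, 'a'), (4, 'c')]


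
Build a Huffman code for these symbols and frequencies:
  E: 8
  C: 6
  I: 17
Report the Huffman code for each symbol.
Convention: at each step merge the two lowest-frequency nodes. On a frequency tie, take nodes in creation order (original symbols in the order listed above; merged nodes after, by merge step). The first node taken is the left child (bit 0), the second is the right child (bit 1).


Huffman tree construction:
Step 1: Merge C(6) + E(8) = 14
Step 2: Merge (C+E)(14) + I(17) = 31
Read each symbol's code off the tree from the root (left child = 0, right child = 1).

Codes:
  E: 01 (length 2)
  C: 00 (length 2)
  I: 1 (length 1)
Average code length: 45/31 = 1.4516 bits/symbol


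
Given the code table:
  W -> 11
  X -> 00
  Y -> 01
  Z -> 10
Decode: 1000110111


Decoding:
10 -> Z
00 -> X
11 -> W
01 -> Y
11 -> W


Result: ZXWYW


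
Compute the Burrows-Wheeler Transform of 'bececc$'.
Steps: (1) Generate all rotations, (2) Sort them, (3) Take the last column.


Rotations (sorted):
  0: $bececc -> last char: c
  1: bececc$ -> last char: $
  2: c$becec -> last char: c
  3: cc$bece -> last char: e
  4: cecc$be -> last char: e
  5: ecc$bec -> last char: c
  6: ececc$b -> last char: b


BWT = c$ceecb


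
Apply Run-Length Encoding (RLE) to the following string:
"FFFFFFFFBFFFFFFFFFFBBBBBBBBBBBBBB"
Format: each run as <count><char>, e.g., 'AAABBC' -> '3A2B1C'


Scanning runs left to right:
  i=0: run of 'F' x 8 -> '8F'
  i=8: run of 'B' x 1 -> '1B'
  i=9: run of 'F' x 10 -> '10F'
  i=19: run of 'B' x 14 -> '14B'

RLE = 8F1B10F14B


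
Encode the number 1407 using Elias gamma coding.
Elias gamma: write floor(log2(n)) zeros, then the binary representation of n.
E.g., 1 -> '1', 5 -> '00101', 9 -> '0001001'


num_bits = floor(log2(1407)) + 1 = 11
leading_zeros = num_bits - 1 = 10
binary(1407) = 10101111111

Elias gamma(1407) = '0000000000' + '10101111111' = 000000000010101111111 (21 bits)


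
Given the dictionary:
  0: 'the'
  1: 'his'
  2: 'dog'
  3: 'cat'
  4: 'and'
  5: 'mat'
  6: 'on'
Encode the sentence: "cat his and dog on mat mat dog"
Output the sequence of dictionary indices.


Look up each word in the dictionary:
  'cat' -> 3
  'his' -> 1
  'and' -> 4
  'dog' -> 2
  'on' -> 6
  'mat' -> 5
  'mat' -> 5
  'dog' -> 2

Encoded: [3, 1, 4, 2, 6, 5, 5, 2]


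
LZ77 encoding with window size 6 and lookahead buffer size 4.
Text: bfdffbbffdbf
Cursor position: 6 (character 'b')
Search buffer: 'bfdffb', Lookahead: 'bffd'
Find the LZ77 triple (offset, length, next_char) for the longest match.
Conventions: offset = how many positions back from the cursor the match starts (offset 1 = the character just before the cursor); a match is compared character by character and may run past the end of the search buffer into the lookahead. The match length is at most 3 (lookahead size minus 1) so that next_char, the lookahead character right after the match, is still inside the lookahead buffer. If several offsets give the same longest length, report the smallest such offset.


Try each offset into the search buffer:
  offset=1 (pos 5, char 'b'): match length 1
  offset=2 (pos 4, char 'f'): match length 0
  offset=3 (pos 3, char 'f'): match length 0
  offset=4 (pos 2, char 'd'): match length 0
  offset=5 (pos 1, char 'f'): match length 0
  offset=6 (pos 0, char 'b'): match length 2
Longest match has length 2 at offset 6.
next_char = character at position 6 + 2 = 8 -> 'f'

Best match: offset=6, length=2 (matching 'bf' starting at position 0)
LZ77 triple: (6, 2, 'f')


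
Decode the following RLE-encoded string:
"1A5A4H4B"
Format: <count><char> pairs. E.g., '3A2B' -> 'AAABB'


Expanding each <count><char> pair:
  1A -> 'A'
  5A -> 'AAAAA'
  4H -> 'HHHH'
  4B -> 'BBBB'

Decoded = AAAAAAHHHHBBBB


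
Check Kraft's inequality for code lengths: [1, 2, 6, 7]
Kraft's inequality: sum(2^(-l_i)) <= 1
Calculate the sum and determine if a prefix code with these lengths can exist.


Sum = 2^(-1) + 2^(-2) + 2^(-6) + 2^(-7)
    = 0.5 + 0.25 + 0.015625 + 0.0078125
    = 99/128 = 0.7734375
Since 0.7734375 <= 1, Kraft's inequality IS satisfied.
A prefix code with these lengths CAN exist.

Kraft sum = 0.7734375. Satisfied.


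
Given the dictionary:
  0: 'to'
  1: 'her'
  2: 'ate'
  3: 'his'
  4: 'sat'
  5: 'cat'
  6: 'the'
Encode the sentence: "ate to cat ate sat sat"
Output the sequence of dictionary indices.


Look up each word in the dictionary:
  'ate' -> 2
  'to' -> 0
  'cat' -> 5
  'ate' -> 2
  'sat' -> 4
  'sat' -> 4

Encoded: [2, 0, 5, 2, 4, 4]


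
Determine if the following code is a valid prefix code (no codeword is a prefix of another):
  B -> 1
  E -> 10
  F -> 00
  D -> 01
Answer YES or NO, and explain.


Checking each pair (does one codeword prefix another?):
  B='1' vs E='10': prefix -- VIOLATION

NO -- this is NOT a valid prefix code. B (1) is a prefix of E (10).


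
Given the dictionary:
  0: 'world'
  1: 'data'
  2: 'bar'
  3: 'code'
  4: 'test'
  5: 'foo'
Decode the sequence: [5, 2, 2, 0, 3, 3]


Look up each index in the dictionary:
  5 -> 'foo'
  2 -> 'bar'
  2 -> 'bar'
  0 -> 'world'
  3 -> 'code'
  3 -> 'code'

Decoded: "foo bar bar world code code"


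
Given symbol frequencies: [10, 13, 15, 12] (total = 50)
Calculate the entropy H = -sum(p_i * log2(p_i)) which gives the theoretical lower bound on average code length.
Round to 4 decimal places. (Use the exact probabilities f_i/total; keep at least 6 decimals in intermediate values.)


Per-symbol terms -p_i * log2(p_i) with p_i = f_i/50:
  p = 10/50 = 0.200000: log2(p) = -2.321928, -p*log2(p) = 0.464386
  p = 13/50 = 0.260000: log2(p) = -1.943416, -p*log2(p) = 0.505288
  p = 15/50 = 0.300000: log2(p) = -1.736966, -p*log2(p) = 0.521090
  p = 12/50 = 0.240000: log2(p) = -2.058894, -p*log2(p) = 0.494134
H = 0.464386 + 0.505288 + 0.521090 + 0.494134 = 1.984898

H = 1.9849 bits/symbol


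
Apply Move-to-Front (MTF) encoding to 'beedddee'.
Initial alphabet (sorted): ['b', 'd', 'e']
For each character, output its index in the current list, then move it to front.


MTF encoding:
'b': index 0 in ['b', 'd', 'e'] -> ['b', 'd', 'e']
'e': index 2 in ['b', 'd', 'e'] -> ['e', 'b', 'd']
'e': index 0 in ['e', 'b', 'd'] -> ['e', 'b', 'd']
'd': index 2 in ['e', 'b', 'd'] -> ['d', 'e', 'b']
'd': index 0 in ['d', 'e', 'b'] -> ['d', 'e', 'b']
'd': index 0 in ['d', 'e', 'b'] -> ['d', 'e', 'b']
'e': index 1 in ['d', 'e', 'b'] -> ['e', 'd', 'b']
'e': index 0 in ['e', 'd', 'b'] -> ['e', 'd', 'b']


Output: [0, 2, 0, 2, 0, 0, 1, 0]


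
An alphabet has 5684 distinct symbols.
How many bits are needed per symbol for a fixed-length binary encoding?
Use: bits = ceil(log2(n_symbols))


log2(5684) = 12.4727
Bracket: 2^12 = 4096 < 5684 <= 2^13 = 8192
So ceil(log2(5684)) = 13

bits = ceil(log2(5684)) = ceil(12.4727) = 13 bits


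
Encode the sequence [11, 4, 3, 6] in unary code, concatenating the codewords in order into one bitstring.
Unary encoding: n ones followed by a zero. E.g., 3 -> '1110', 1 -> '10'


Encode each number as n ones followed by a terminating 0:
  11 -> 111111111110 (12 bits)
  4 -> 11110 (5 bits)
  3 -> 1110 (4 bits)
  6 -> 1111110 (7 bits)
Total length = 12 + 5 + 4 + 7 = 28 bits.

Unary([11, 4, 3, 6]) = 1111111111101111011101111110 (28 bits)


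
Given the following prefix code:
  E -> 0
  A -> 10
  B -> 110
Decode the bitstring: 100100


Decoding step by step:
Bits 10 -> A
Bits 0 -> E
Bits 10 -> A
Bits 0 -> E


Decoded message: AEAE


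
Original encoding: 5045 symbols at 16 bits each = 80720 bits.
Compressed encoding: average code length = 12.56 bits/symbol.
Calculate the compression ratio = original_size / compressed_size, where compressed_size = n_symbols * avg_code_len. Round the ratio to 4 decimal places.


original_size = n_symbols * orig_bits = 5045 * 16 = 80720 bits
compressed_size = n_symbols * avg_code_len = 5045 * 12.56 = 63365.2 bits
ratio = original_size / compressed_size = 80720 / 63365.2 = 1.2739

Compression ratio = 1.2739


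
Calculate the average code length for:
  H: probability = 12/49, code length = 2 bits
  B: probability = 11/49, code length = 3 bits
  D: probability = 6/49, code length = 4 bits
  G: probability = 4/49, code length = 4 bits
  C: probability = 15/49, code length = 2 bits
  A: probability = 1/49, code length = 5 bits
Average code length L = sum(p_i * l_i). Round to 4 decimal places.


Weighted contributions p_i * l_i:
  H: (12/49) * 2 = 24/49
  B: (11/49) * 3 = 33/49
  D: (6/49) * 4 = 24/49
  G: (4/49) * 4 = 16/49
  C: (15/49) * 2 = 30/49
  A: (1/49) * 5 = 5/49
Sum = (24 + 33 + 24 + 16 + 30 + 5)/49 = 132/49

L = 132/49 = 2.6939 bits/symbol


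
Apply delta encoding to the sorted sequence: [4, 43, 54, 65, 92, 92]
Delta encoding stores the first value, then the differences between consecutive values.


First value: 4
Deltas:
  43 - 4 = 39
  54 - 43 = 11
  65 - 54 = 11
  92 - 65 = 27
  92 - 92 = 0


Delta encoded: [4, 39, 11, 11, 27, 0]


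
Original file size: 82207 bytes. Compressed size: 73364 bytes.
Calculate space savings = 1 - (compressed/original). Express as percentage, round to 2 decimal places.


ratio = compressed/original = 73364/82207 = 0.89243
savings = 1 - ratio = 1 - 0.89243 = 0.10757
as a percentage: 0.10757 * 100 = 10.76%

Space savings = 1 - 73364/82207 = 10.76%


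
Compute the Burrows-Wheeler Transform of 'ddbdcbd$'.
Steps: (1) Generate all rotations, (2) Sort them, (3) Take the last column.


Rotations (sorted):
  0: $ddbdcbd -> last char: d
  1: bd$ddbdc -> last char: c
  2: bdcbd$dd -> last char: d
  3: cbd$ddbd -> last char: d
  4: d$ddbdcb -> last char: b
  5: dbdcbd$d -> last char: d
  6: dcbd$ddb -> last char: b
  7: ddbdcbd$ -> last char: $


BWT = dcddbdb$


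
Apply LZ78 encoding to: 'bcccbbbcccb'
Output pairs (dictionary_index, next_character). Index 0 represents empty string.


LZ78 encoding steps:
Dictionary: {0: ''}
Step 1: w='' (idx 0), next='b' -> output (0, 'b'), add 'b' as idx 1
Step 2: w='' (idx 0), next='c' -> output (0, 'c'), add 'c' as idx 2
Step 3: w='c' (idx 2), next='c' -> output (2, 'c'), add 'cc' as idx 3
Step 4: w='b' (idx 1), next='b' -> output (1, 'b'), add 'bb' as idx 4
Step 5: w='b' (idx 1), next='c' -> output (1, 'c'), add 'bc' as idx 5
Step 6: w='cc' (idx 3), next='b' -> output (3, 'b'), add 'ccb' as idx 6


Encoded: [(0, 'b'), (0, 'c'), (2, 'c'), (1, 'b'), (1, 'c'), (3, 'b')]


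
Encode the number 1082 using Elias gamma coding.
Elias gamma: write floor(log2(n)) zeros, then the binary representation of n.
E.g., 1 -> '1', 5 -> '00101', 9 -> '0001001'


num_bits = floor(log2(1082)) + 1 = 11
leading_zeros = num_bits - 1 = 10
binary(1082) = 10000111010

Elias gamma(1082) = '0000000000' + '10000111010' = 000000000010000111010 (21 bits)


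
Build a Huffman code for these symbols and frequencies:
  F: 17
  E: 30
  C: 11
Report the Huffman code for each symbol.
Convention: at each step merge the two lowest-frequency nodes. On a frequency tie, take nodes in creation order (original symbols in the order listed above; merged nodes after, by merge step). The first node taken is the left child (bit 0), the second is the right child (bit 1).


Huffman tree construction:
Step 1: Merge C(11) + F(17) = 28
Step 2: Merge (C+F)(28) + E(30) = 58
Read each symbol's code off the tree from the root (left child = 0, right child = 1).

Codes:
  F: 01 (length 2)
  E: 1 (length 1)
  C: 00 (length 2)
Average code length: 86/58 = 1.4828 bits/symbol


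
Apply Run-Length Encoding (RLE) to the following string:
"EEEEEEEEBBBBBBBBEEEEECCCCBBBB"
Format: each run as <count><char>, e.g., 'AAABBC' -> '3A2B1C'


Scanning runs left to right:
  i=0: run of 'E' x 8 -> '8E'
  i=8: run of 'B' x 8 -> '8B'
  i=16: run of 'E' x 5 -> '5E'
  i=21: run of 'C' x 4 -> '4C'
  i=25: run of 'B' x 4 -> '4B'

RLE = 8E8B5E4C4B


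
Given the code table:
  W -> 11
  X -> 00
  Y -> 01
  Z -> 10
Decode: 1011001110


Decoding:
10 -> Z
11 -> W
00 -> X
11 -> W
10 -> Z


Result: ZWXWZ


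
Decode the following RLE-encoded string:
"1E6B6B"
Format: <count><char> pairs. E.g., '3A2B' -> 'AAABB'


Expanding each <count><char> pair:
  1E -> 'E'
  6B -> 'BBBBBB'
  6B -> 'BBBBBB'

Decoded = EBBBBBBBBBBBB


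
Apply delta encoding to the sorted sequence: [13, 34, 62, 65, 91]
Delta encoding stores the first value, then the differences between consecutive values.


First value: 13
Deltas:
  34 - 13 = 21
  62 - 34 = 28
  65 - 62 = 3
  91 - 65 = 26


Delta encoded: [13, 21, 28, 3, 26]


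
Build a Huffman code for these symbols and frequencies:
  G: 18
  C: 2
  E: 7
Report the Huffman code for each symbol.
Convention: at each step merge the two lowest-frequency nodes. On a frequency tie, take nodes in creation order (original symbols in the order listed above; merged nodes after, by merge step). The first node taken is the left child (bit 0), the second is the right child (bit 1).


Huffman tree construction:
Step 1: Merge C(2) + E(7) = 9
Step 2: Merge (C+E)(9) + G(18) = 27
Read each symbol's code off the tree from the root (left child = 0, right child = 1).

Codes:
  G: 1 (length 1)
  C: 00 (length 2)
  E: 01 (length 2)
Average code length: 36/27 = 1.3333 bits/symbol


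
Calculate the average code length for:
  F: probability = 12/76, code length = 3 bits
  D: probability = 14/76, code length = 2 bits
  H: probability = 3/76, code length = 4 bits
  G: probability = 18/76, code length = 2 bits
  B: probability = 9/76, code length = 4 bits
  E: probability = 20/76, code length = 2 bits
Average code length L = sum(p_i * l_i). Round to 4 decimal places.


Weighted contributions p_i * l_i:
  F: (12/76) * 3 = 36/76
  D: (14/76) * 2 = 28/76
  H: (3/76) * 4 = 12/76
  G: (18/76) * 2 = 36/76
  B: (9/76) * 4 = 36/76
  E: (20/76) * 2 = 40/76
Sum = (36 + 28 + 12 + 36 + 36 + 40)/76 = 188/76

L = 188/76 = 2.4737 bits/symbol


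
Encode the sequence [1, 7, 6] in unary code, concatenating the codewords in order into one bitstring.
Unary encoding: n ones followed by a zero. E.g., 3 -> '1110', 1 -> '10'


Encode each number as n ones followed by a terminating 0:
  1 -> 10 (2 bits)
  7 -> 11111110 (8 bits)
  6 -> 1111110 (7 bits)
Total length = 2 + 8 + 7 = 17 bits.

Unary([1, 7, 6]) = 10111111101111110 (17 bits)


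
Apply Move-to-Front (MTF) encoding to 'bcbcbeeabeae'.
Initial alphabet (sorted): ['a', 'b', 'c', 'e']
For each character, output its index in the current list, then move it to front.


MTF encoding:
'b': index 1 in ['a', 'b', 'c', 'e'] -> ['b', 'a', 'c', 'e']
'c': index 2 in ['b', 'a', 'c', 'e'] -> ['c', 'b', 'a', 'e']
'b': index 1 in ['c', 'b', 'a', 'e'] -> ['b', 'c', 'a', 'e']
'c': index 1 in ['b', 'c', 'a', 'e'] -> ['c', 'b', 'a', 'e']
'b': index 1 in ['c', 'b', 'a', 'e'] -> ['b', 'c', 'a', 'e']
'e': index 3 in ['b', 'c', 'a', 'e'] -> ['e', 'b', 'c', 'a']
'e': index 0 in ['e', 'b', 'c', 'a'] -> ['e', 'b', 'c', 'a']
'a': index 3 in ['e', 'b', 'c', 'a'] -> ['a', 'e', 'b', 'c']
'b': index 2 in ['a', 'e', 'b', 'c'] -> ['b', 'a', 'e', 'c']
'e': index 2 in ['b', 'a', 'e', 'c'] -> ['e', 'b', 'a', 'c']
'a': index 2 in ['e', 'b', 'a', 'c'] -> ['a', 'e', 'b', 'c']
'e': index 1 in ['a', 'e', 'b', 'c'] -> ['e', 'a', 'b', 'c']


Output: [1, 2, 1, 1, 1, 3, 0, 3, 2, 2, 2, 1]


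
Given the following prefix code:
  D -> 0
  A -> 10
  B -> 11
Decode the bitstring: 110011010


Decoding step by step:
Bits 11 -> B
Bits 0 -> D
Bits 0 -> D
Bits 11 -> B
Bits 0 -> D
Bits 10 -> A


Decoded message: BDDBDA


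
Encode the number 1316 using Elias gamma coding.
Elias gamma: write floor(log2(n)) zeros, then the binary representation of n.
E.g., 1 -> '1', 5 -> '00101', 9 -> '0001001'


num_bits = floor(log2(1316)) + 1 = 11
leading_zeros = num_bits - 1 = 10
binary(1316) = 10100100100

Elias gamma(1316) = '0000000000' + '10100100100' = 000000000010100100100 (21 bits)


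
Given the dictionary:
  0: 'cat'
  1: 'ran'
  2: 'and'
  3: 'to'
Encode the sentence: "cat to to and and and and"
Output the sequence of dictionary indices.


Look up each word in the dictionary:
  'cat' -> 0
  'to' -> 3
  'to' -> 3
  'and' -> 2
  'and' -> 2
  'and' -> 2
  'and' -> 2

Encoded: [0, 3, 3, 2, 2, 2, 2]


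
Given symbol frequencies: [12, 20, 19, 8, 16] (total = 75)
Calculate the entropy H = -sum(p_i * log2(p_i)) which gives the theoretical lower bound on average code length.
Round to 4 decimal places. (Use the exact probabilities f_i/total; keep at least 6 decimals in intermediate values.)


Per-symbol terms -p_i * log2(p_i) with p_i = f_i/75:
  p = 12/75 = 0.160000: log2(p) = -2.643856, -p*log2(p) = 0.423017
  p = 20/75 = 0.266667: log2(p) = -1.906891, -p*log2(p) = 0.508504
  p = 19/75 = 0.253333: log2(p) = -1.980891, -p*log2(p) = 0.501826
  p = 8/75 = 0.106667: log2(p) = -3.228819, -p*log2(p) = 0.344407
  p = 16/75 = 0.213333: log2(p) = -2.228819, -p*log2(p) = 0.475481
H = 0.423017 + 0.508504 + 0.501826 + 0.344407 + 0.475481 = 2.253235

H = 2.2532 bits/symbol


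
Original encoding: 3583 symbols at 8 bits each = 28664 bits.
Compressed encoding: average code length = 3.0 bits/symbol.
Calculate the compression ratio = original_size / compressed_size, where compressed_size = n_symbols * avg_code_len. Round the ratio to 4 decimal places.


original_size = n_symbols * orig_bits = 3583 * 8 = 28664 bits
compressed_size = n_symbols * avg_code_len = 3583 * 3.0 = 10749.0 bits
ratio = original_size / compressed_size = 28664 / 10749.0 = 2.6667

Compression ratio = 2.6667


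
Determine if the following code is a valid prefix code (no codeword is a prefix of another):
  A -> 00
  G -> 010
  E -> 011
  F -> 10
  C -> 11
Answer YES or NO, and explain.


Checking each pair (does one codeword prefix another?):
  A='00' vs G='010': no prefix
  A='00' vs E='011': no prefix
  A='00' vs F='10': no prefix
  A='00' vs C='11': no prefix
  G='010' vs A='00': no prefix
  G='010' vs E='011': no prefix
  G='010' vs F='10': no prefix
  G='010' vs C='11': no prefix
  E='011' vs A='00': no prefix
  E='011' vs G='010': no prefix
  E='011' vs F='10': no prefix
  E='011' vs C='11': no prefix
  F='10' vs A='00': no prefix
  F='10' vs G='010': no prefix
  F='10' vs E='011': no prefix
  F='10' vs C='11': no prefix
  C='11' vs A='00': no prefix
  C='11' vs G='010': no prefix
  C='11' vs E='011': no prefix
  C='11' vs F='10': no prefix
No violation found over all pairs.

YES -- this is a valid prefix code. No codeword is a prefix of any other codeword.


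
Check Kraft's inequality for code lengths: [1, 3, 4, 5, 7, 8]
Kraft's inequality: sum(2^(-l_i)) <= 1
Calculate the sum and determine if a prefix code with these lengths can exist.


Sum = 2^(-1) + 2^(-3) + 2^(-4) + 2^(-5) + 2^(-7) + 2^(-8)
    = 0.5 + 0.125 + 0.0625 + 0.03125 + 0.0078125 + 0.00390625
    = 187/256 = 0.73046875
Since 0.73046875 <= 1, Kraft's inequality IS satisfied.
A prefix code with these lengths CAN exist.

Kraft sum = 0.73046875. Satisfied.


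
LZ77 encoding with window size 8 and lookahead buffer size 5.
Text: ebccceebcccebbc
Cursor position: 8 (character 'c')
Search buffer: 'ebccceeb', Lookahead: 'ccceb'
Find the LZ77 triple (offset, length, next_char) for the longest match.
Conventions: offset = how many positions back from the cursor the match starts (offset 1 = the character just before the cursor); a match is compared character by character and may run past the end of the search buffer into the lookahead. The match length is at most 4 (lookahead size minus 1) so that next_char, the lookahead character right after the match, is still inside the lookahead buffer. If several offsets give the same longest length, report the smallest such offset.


Try each offset into the search buffer:
  offset=1 (pos 7, char 'b'): match length 0
  offset=2 (pos 6, char 'e'): match length 0
  offset=3 (pos 5, char 'e'): match length 0
  offset=4 (pos 4, char 'c'): match length 1
  offset=5 (pos 3, char 'c'): match length 2
  offset=6 (pos 2, char 'c'): match length 4
  offset=7 (pos 1, char 'b'): match length 0
  offset=8 (pos 0, char 'e'): match length 0
Longest match has length 4 at offset 6.
next_char = character at position 8 + 4 = 12 -> 'b'

Best match: offset=6, length=4 (matching 'ccce' starting at position 2)
LZ77 triple: (6, 4, 'b')


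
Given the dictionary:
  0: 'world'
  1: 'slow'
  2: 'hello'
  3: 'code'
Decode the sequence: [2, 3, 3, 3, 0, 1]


Look up each index in the dictionary:
  2 -> 'hello'
  3 -> 'code'
  3 -> 'code'
  3 -> 'code'
  0 -> 'world'
  1 -> 'slow'

Decoded: "hello code code code world slow"


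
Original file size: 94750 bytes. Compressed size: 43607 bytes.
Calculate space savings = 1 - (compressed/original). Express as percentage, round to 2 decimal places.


ratio = compressed/original = 43607/94750 = 0.460232
savings = 1 - ratio = 1 - 0.460232 = 0.539768
as a percentage: 0.539768 * 100 = 53.98%

Space savings = 1 - 43607/94750 = 53.98%


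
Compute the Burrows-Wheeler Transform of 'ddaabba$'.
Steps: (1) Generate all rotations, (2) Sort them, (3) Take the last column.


Rotations (sorted):
  0: $ddaabba -> last char: a
  1: a$ddaabb -> last char: b
  2: aabba$dd -> last char: d
  3: abba$dda -> last char: a
  4: ba$ddaab -> last char: b
  5: bba$ddaa -> last char: a
  6: daabba$d -> last char: d
  7: ddaabba$ -> last char: $


BWT = abdabad$


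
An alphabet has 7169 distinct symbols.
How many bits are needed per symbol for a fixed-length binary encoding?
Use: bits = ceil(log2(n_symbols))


log2(7169) = 12.8076
Bracket: 2^12 = 4096 < 7169 <= 2^13 = 8192
So ceil(log2(7169)) = 13

bits = ceil(log2(7169)) = ceil(12.8076) = 13 bits


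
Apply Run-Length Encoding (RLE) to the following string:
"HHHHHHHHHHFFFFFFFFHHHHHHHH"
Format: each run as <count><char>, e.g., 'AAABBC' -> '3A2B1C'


Scanning runs left to right:
  i=0: run of 'H' x 10 -> '10H'
  i=10: run of 'F' x 8 -> '8F'
  i=18: run of 'H' x 8 -> '8H'

RLE = 10H8F8H


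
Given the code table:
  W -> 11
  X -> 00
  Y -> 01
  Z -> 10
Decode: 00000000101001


Decoding:
00 -> X
00 -> X
00 -> X
00 -> X
10 -> Z
10 -> Z
01 -> Y


Result: XXXXZZY


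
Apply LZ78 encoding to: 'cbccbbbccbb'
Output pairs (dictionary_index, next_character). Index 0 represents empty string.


LZ78 encoding steps:
Dictionary: {0: ''}
Step 1: w='' (idx 0), next='c' -> output (0, 'c'), add 'c' as idx 1
Step 2: w='' (idx 0), next='b' -> output (0, 'b'), add 'b' as idx 2
Step 3: w='c' (idx 1), next='c' -> output (1, 'c'), add 'cc' as idx 3
Step 4: w='b' (idx 2), next='b' -> output (2, 'b'), add 'bb' as idx 4
Step 5: w='b' (idx 2), next='c' -> output (2, 'c'), add 'bc' as idx 5
Step 6: w='c' (idx 1), next='b' -> output (1, 'b'), add 'cb' as idx 6
Step 7: w='b' (idx 2), end of input -> output (2, '')


Encoded: [(0, 'c'), (0, 'b'), (1, 'c'), (2, 'b'), (2, 'c'), (1, 'b'), (2, '')]


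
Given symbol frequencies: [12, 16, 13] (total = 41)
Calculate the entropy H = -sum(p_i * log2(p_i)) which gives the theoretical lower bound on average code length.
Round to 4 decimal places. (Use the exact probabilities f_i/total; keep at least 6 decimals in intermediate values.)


Per-symbol terms -p_i * log2(p_i) with p_i = f_i/41:
  p = 12/41 = 0.292683: log2(p) = -1.772590, -p*log2(p) = 0.518807
  p = 16/41 = 0.390244: log2(p) = -1.357552, -p*log2(p) = 0.529776
  p = 13/41 = 0.317073: log2(p) = -1.657112, -p*log2(p) = 0.525426
H = 0.518807 + 0.529776 + 0.525426 = 1.574009

H = 1.574 bits/symbol


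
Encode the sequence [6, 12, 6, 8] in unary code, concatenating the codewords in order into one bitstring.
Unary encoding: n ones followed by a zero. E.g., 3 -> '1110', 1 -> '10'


Encode each number as n ones followed by a terminating 0:
  6 -> 1111110 (7 bits)
  12 -> 1111111111110 (13 bits)
  6 -> 1111110 (7 bits)
  8 -> 111111110 (9 bits)
Total length = 7 + 13 + 7 + 9 = 36 bits.

Unary([6, 12, 6, 8]) = 111111011111111111101111110111111110 (36 bits)


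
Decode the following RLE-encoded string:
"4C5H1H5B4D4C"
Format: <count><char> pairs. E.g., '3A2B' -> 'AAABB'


Expanding each <count><char> pair:
  4C -> 'CCCC'
  5H -> 'HHHHH'
  1H -> 'H'
  5B -> 'BBBBB'
  4D -> 'DDDD'
  4C -> 'CCCC'

Decoded = CCCCHHHHHHBBBBBDDDDCCCC


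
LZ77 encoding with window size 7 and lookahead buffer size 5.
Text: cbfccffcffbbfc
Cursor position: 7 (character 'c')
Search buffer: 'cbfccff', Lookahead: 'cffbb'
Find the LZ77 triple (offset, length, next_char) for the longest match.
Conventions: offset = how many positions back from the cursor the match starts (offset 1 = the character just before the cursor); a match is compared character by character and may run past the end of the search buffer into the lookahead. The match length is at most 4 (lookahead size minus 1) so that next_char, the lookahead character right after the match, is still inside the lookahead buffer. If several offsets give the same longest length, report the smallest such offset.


Try each offset into the search buffer:
  offset=1 (pos 6, char 'f'): match length 0
  offset=2 (pos 5, char 'f'): match length 0
  offset=3 (pos 4, char 'c'): match length 3
  offset=4 (pos 3, char 'c'): match length 1
  offset=5 (pos 2, char 'f'): match length 0
  offset=6 (pos 1, char 'b'): match length 0
  offset=7 (pos 0, char 'c'): match length 1
Longest match has length 3 at offset 3.
next_char = character at position 7 + 3 = 10 -> 'b'

Best match: offset=3, length=3 (matching 'cff' starting at position 4)
LZ77 triple: (3, 3, 'b')


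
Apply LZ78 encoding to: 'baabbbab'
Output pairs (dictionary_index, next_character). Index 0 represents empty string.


LZ78 encoding steps:
Dictionary: {0: ''}
Step 1: w='' (idx 0), next='b' -> output (0, 'b'), add 'b' as idx 1
Step 2: w='' (idx 0), next='a' -> output (0, 'a'), add 'a' as idx 2
Step 3: w='a' (idx 2), next='b' -> output (2, 'b'), add 'ab' as idx 3
Step 4: w='b' (idx 1), next='b' -> output (1, 'b'), add 'bb' as idx 4
Step 5: w='ab' (idx 3), end of input -> output (3, '')


Encoded: [(0, 'b'), (0, 'a'), (2, 'b'), (1, 'b'), (3, '')]


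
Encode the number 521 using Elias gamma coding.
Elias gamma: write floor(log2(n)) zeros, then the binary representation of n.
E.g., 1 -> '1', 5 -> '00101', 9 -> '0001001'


num_bits = floor(log2(521)) + 1 = 10
leading_zeros = num_bits - 1 = 9
binary(521) = 1000001001

Elias gamma(521) = '000000000' + '1000001001' = 0000000001000001001 (19 bits)


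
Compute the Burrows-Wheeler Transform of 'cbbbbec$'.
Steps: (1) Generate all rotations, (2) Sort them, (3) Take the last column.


Rotations (sorted):
  0: $cbbbbec -> last char: c
  1: bbbbec$c -> last char: c
  2: bbbec$cb -> last char: b
  3: bbec$cbb -> last char: b
  4: bec$cbbb -> last char: b
  5: c$cbbbbe -> last char: e
  6: cbbbbec$ -> last char: $
  7: ec$cbbbb -> last char: b


BWT = ccbbbe$b


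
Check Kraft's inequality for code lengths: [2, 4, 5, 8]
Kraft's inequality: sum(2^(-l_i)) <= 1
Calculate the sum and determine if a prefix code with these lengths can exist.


Sum = 2^(-2) + 2^(-4) + 2^(-5) + 2^(-8)
    = 0.25 + 0.0625 + 0.03125 + 0.00390625
    = 89/256 = 0.34765625
Since 0.34765625 <= 1, Kraft's inequality IS satisfied.
A prefix code with these lengths CAN exist.

Kraft sum = 0.34765625. Satisfied.


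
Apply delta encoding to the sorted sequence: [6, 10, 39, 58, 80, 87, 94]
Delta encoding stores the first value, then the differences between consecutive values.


First value: 6
Deltas:
  10 - 6 = 4
  39 - 10 = 29
  58 - 39 = 19
  80 - 58 = 22
  87 - 80 = 7
  94 - 87 = 7


Delta encoded: [6, 4, 29, 19, 22, 7, 7]


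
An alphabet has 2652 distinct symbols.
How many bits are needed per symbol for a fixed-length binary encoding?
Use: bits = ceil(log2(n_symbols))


log2(2652) = 11.3729
Bracket: 2^11 = 2048 < 2652 <= 2^12 = 4096
So ceil(log2(2652)) = 12

bits = ceil(log2(2652)) = ceil(11.3729) = 12 bits


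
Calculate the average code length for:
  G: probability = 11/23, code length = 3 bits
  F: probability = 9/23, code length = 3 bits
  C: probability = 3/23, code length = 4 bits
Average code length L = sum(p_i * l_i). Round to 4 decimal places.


Weighted contributions p_i * l_i:
  G: (11/23) * 3 = 33/23
  F: (9/23) * 3 = 27/23
  C: (3/23) * 4 = 12/23
Sum = (33 + 27 + 12)/23 = 72/23

L = 72/23 = 3.1304 bits/symbol


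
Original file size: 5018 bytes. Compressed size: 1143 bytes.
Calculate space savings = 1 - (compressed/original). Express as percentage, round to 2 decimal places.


ratio = compressed/original = 1143/5018 = 0.22778
savings = 1 - ratio = 1 - 0.22778 = 0.77222
as a percentage: 0.77222 * 100 = 77.22%

Space savings = 1 - 1143/5018 = 77.22%


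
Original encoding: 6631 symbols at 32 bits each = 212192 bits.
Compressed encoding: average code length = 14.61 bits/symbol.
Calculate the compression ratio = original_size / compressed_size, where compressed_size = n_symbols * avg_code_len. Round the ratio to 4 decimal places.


original_size = n_symbols * orig_bits = 6631 * 32 = 212192 bits
compressed_size = n_symbols * avg_code_len = 6631 * 14.61 = 96878.91 bits
ratio = original_size / compressed_size = 212192 / 96878.91 = 2.1903

Compression ratio = 2.1903


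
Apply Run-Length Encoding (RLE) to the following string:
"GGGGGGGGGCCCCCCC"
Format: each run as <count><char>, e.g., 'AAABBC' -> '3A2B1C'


Scanning runs left to right:
  i=0: run of 'G' x 9 -> '9G'
  i=9: run of 'C' x 7 -> '7C'

RLE = 9G7C


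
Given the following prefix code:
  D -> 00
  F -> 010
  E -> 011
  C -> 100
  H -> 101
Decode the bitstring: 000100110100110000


Decoding step by step:
Bits 00 -> D
Bits 010 -> F
Bits 011 -> E
Bits 010 -> F
Bits 011 -> E
Bits 00 -> D
Bits 00 -> D


Decoded message: DFEFEDD


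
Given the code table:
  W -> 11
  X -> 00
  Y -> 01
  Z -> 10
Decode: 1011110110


Decoding:
10 -> Z
11 -> W
11 -> W
01 -> Y
10 -> Z


Result: ZWWYZ


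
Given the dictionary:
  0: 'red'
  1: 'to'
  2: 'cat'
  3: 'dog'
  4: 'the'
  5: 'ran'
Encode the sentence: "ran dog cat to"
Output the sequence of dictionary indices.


Look up each word in the dictionary:
  'ran' -> 5
  'dog' -> 3
  'cat' -> 2
  'to' -> 1

Encoded: [5, 3, 2, 1]


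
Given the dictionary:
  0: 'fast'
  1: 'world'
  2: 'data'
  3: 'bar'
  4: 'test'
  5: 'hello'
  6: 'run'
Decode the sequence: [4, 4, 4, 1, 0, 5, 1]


Look up each index in the dictionary:
  4 -> 'test'
  4 -> 'test'
  4 -> 'test'
  1 -> 'world'
  0 -> 'fast'
  5 -> 'hello'
  1 -> 'world'

Decoded: "test test test world fast hello world"


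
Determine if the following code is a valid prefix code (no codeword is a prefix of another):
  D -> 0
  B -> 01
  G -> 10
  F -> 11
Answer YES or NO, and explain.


Checking each pair (does one codeword prefix another?):
  D='0' vs B='01': prefix -- VIOLATION

NO -- this is NOT a valid prefix code. D (0) is a prefix of B (01).


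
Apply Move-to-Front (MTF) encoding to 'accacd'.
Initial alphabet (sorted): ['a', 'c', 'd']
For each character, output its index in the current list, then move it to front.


MTF encoding:
'a': index 0 in ['a', 'c', 'd'] -> ['a', 'c', 'd']
'c': index 1 in ['a', 'c', 'd'] -> ['c', 'a', 'd']
'c': index 0 in ['c', 'a', 'd'] -> ['c', 'a', 'd']
'a': index 1 in ['c', 'a', 'd'] -> ['a', 'c', 'd']
'c': index 1 in ['a', 'c', 'd'] -> ['c', 'a', 'd']
'd': index 2 in ['c', 'a', 'd'] -> ['d', 'c', 'a']


Output: [0, 1, 0, 1, 1, 2]


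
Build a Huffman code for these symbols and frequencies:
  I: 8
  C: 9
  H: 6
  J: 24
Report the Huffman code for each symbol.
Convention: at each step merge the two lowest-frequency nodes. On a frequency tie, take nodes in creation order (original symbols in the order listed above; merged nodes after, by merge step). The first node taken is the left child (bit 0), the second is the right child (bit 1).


Huffman tree construction:
Step 1: Merge H(6) + I(8) = 14
Step 2: Merge C(9) + (H+I)(14) = 23
Step 3: Merge (C+(H+I))(23) + J(24) = 47
Read each symbol's code off the tree from the root (left child = 0, right child = 1).

Codes:
  I: 011 (length 3)
  C: 00 (length 2)
  H: 010 (length 3)
  J: 1 (length 1)
Average code length: 84/47 = 1.7872 bits/symbol


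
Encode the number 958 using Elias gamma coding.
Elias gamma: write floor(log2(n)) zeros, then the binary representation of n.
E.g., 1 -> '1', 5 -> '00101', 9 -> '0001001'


num_bits = floor(log2(958)) + 1 = 10
leading_zeros = num_bits - 1 = 9
binary(958) = 1110111110

Elias gamma(958) = '000000000' + '1110111110' = 0000000001110111110 (19 bits)
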